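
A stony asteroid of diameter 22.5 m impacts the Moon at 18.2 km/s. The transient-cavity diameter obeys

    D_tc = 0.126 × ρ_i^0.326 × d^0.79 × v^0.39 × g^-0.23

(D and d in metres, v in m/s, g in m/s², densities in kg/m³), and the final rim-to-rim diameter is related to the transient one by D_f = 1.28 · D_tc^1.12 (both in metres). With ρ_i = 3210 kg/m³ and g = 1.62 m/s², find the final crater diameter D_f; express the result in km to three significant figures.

D_f ≈ 2.42 km

v = 18200 m/s.
ρ_i^0.326 = 3210^0.326 = 13.90
d^0.79 = 22.5^0.79 = 11.70
v^0.39 = 18200^0.39 = 45.86
g^-0.23 = 1.62^-0.23 = 0.8950
D_tc = 0.126 × 13.90 × 11.70 × 45.86 × 0.8950 = 841.1 m
D_f = 1.28 × (841.1)^1.12 = 2416 m
     = 2.416 km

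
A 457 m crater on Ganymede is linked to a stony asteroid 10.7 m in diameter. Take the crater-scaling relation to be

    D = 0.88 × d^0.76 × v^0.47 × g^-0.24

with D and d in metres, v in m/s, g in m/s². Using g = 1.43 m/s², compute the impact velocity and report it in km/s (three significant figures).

v ≈ 15.6 km/s

Rearranging for v: v = [D / (0.88 · 10.7^0.76 · 1.43^-0.24)]^(1/0.47).
10.7^0.76 = 6.058
1.43^-0.24 = 0.9177
Denominator = 0.88 × 6.058 × 0.9177 = 4.892
D / 4.892 = 457 / 4.892 = 93.42
v = 93.42^(1/0.47) = 93.42^2.1277 = 15578 m/s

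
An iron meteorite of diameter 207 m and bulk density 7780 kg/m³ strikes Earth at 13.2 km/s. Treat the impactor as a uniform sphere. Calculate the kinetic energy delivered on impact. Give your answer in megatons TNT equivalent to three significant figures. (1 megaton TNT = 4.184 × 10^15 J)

E ≈ 752 Mt TNT

v = 13200 m/s.
Mass m = (π/6) ρ d³ = (π/6) × 7780 × (207)³ = 3.613 × 10^10 kg
E = ½ m v² = 0.5 × 3.613 × 10^10 × (13200)² = 3.148 × 10^18 J
   = 3.148 × 10^18 / 4.184×10^15 = 752.4 Mt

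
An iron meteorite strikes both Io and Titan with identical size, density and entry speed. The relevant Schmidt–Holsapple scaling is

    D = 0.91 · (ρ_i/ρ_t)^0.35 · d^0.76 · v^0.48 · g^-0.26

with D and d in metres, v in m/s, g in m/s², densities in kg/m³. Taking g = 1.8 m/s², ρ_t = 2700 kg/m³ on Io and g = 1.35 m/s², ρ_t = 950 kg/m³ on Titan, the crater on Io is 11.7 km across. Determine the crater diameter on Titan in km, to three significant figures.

D ≈ 18.2 km

The impactor-only factors (d, v, ρ_i) cancel in the ratio, leaving D_Titan/D_Io = (g_Titan/g_Io)^-0.26 · (ρ_t,Io/ρ_t,Titan)^0.35.
(1.35/1.8)^-0.26 = 0.7500^-0.26 = 1.078
(2700/950)^0.35 = 2.842^0.35 = 1.441
Ratio = 1.078 × 1.441 = 1.553
D_Titan = 1.553 × 11.7 km = 18.2 km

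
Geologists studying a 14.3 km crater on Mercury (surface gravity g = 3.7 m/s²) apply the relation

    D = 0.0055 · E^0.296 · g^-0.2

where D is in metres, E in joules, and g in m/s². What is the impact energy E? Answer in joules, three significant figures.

E ≈ 1.14 × 10^22 J

Rearranging: E = [D / (0.0055 · g^-0.2)]^(1/0.296).
D = 14300 m.
g^-0.2 = 3.7^-0.2 = 0.7698
D / (0.0055 × 0.7698) = 14300 / (4.234 × 10^-3) = 3.377 × 10^6
E = (3.377 × 10^6)^3.3784 = 1.138 × 10^22 J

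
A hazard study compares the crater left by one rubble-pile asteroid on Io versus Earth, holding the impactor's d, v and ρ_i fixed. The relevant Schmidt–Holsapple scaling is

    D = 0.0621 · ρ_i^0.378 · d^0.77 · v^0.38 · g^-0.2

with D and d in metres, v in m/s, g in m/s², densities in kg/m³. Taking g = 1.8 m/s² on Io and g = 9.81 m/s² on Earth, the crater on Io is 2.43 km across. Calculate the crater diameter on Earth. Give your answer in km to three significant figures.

D ≈ 1.73 km

All impactor-dependent factors cancel in the ratio, leaving D_Earth/D_Io = (g_Earth/g_Io)^-0.2.
(9.81/1.8)^-0.2 = 5.450^-0.2 = 0.7124
D_Earth = 0.7124 × 2.43 km = 1.73 km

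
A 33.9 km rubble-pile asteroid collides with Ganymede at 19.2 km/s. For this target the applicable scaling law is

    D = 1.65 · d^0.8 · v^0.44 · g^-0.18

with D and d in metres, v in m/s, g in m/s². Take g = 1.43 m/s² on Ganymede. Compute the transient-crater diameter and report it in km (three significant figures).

In SI units: d = 33900 m, v = 19200 m/s.
d^0.8 = 33900^0.8 = 4209
v^0.44 = 19200^0.44 = 76.67
g^-0.18 = 1.43^-0.18 = 0.9376
D = 1.65 × 4209 × 76.67 × 0.9376 = 4.992 × 10^5 m
   = 499.2 km

D ≈ 499 km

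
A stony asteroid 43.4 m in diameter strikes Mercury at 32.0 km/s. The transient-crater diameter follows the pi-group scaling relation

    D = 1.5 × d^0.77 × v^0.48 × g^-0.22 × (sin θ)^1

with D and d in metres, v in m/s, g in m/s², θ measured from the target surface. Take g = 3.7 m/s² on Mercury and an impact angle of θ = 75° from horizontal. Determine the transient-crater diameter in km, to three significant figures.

D ≈ 2.88 km

In SI units: v = 32000 m/s.
d^0.77 = 43.4^0.77 = 18.23
v^0.48 = 32000^0.48 = 145.4
g^-0.22 = 3.7^-0.22 = 0.7499
(sin 75°)^1 = 0.9659^1 = 0.9659
D = 1.5 × 18.23 × 145.4 × 0.7499 × 0.9659 = 2880 m
   = 2.880 km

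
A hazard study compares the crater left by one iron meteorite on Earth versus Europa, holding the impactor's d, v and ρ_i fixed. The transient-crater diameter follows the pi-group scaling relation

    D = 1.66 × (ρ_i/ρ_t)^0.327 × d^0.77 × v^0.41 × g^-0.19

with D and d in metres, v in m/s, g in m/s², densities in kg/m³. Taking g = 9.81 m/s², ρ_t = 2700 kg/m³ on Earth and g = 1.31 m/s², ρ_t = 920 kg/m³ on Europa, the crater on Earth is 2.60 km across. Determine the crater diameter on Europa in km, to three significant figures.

The impactor-only factors (d, v, ρ_i) cancel in the ratio, leaving D_Europa/D_Earth = (g_Europa/g_Earth)^-0.19 · (ρ_t,Earth/ρ_t,Europa)^0.327.
(1.31/9.81)^-0.19 = 0.1335^-0.19 = 1.466
(2700/920)^0.327 = 2.935^0.327 = 1.422
Ratio = 1.466 × 1.422 = 2.085
D_Europa = 2.085 × 2.60 km = 5.42 km

D ≈ 5.42 km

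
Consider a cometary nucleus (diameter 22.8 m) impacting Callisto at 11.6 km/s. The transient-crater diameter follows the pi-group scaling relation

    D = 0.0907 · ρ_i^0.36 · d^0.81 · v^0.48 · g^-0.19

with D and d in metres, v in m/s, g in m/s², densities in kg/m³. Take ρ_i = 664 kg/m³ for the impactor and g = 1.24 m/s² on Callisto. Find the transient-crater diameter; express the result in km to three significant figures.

In SI units: v = 11600 m/s.
ρ_i^0.36 = 664^0.36 = 10.37
d^0.81 = 22.8^0.81 = 12.59
v^0.48 = 11600^0.48 = 89.32
g^-0.19 = 1.24^-0.19 = 0.9600
D = 0.0907 × 10.37 × 12.59 × 89.32 × 0.9600 = 1015 m
   = 1.015 km

D ≈ 1.02 km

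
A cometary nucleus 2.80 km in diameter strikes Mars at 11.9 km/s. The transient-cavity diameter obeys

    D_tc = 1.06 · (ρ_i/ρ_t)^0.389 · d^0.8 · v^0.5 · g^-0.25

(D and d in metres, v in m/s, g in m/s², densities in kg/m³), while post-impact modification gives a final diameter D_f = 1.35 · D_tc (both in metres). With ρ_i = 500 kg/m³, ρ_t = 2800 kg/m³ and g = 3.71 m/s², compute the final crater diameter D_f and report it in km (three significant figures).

In SI: d = 2800 m, v = 11900 m/s.
(ρ_i/ρ_t)^0.389 = (500/2800)^0.389 = 0.5116
d^0.8 = 2800^0.8 = 572.4
v^0.5 = 11900^0.5 = 109.1
g^-0.25 = 3.71^-0.25 = 0.7205
D_tc = 1.06 × 0.5116 × 572.4 × 109.1 × 0.7205 = 24400 m
D_f = 1.35 × 24400 = 32940 m
     = 32.94 km

D_f ≈ 32.9 km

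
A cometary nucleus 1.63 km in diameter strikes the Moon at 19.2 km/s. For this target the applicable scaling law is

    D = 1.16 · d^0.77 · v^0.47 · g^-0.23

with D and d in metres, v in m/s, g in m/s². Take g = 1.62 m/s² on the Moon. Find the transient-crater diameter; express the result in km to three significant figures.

In SI units: d = 1630 m, v = 19200 m/s.
d^0.77 = 1630^0.77 = 297.4
v^0.47 = 19200^0.47 = 103.1
g^-0.23 = 1.62^-0.23 = 0.8950
D = 1.16 × 297.4 × 103.1 × 0.8950 = 31833 m
   = 31.83 km

D ≈ 31.8 km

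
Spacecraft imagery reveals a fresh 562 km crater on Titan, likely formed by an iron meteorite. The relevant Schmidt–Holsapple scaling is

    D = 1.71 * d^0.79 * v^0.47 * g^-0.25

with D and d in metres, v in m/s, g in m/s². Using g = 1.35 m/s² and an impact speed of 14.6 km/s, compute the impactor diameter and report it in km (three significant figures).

d ≈ 35.2 km

Rearranging for d: d = [D / (1.71 · 14600^0.47 · 1.35^-0.25)]^(1/0.79).
D = 562000 m.
14600^0.47 = 90.62
1.35^-0.25 = 0.9277
Denominator = 1.71 × 90.62 × 0.9277 = 143.8
D / 143.8 = 562000 / 143.8 = 3908
d = 3908^(1/0.79) = 3908^1.2658 = 35212 m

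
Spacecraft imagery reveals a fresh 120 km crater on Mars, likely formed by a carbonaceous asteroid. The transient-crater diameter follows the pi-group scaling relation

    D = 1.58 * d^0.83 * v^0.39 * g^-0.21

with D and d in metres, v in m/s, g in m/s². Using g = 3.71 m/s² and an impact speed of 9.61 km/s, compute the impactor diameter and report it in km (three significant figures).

Rearranging for d: d = [D / (1.58 · 9610^0.39 · 3.71^-0.21)]^(1/0.83).
D = 120000 m.
9610^0.39 = 35.75
3.71^-0.21 = 0.7593
Denominator = 1.58 × 35.75 × 0.7593 = 42.89
D / 42.89 = 120000 / 42.89 = 2798
d = 2798^(1/0.83) = 2798^1.2048 = 14215 m

d ≈ 14.2 km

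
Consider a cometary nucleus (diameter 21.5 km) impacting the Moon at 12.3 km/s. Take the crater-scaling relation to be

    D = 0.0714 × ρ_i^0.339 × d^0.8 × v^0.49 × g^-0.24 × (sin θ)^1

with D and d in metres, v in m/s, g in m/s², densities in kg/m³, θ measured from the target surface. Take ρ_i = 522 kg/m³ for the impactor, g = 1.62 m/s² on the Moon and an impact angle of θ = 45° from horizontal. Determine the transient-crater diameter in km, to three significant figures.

In SI units: d = 21500 m, v = 12300 m/s.
ρ_i^0.339 = 522^0.339 = 8.342
d^0.8 = 21500^0.8 = 2924
v^0.49 = 12300^0.49 = 100.9
g^-0.24 = 1.62^-0.24 = 0.8907
(sin 45°)^1 = 0.7071^1 = 0.7071
D = 0.0714 × 8.342 × 2924 × 100.9 × 0.8907 × 0.7071 = 1.107 × 10^5 m
   = 110.7 km

D ≈ 111 km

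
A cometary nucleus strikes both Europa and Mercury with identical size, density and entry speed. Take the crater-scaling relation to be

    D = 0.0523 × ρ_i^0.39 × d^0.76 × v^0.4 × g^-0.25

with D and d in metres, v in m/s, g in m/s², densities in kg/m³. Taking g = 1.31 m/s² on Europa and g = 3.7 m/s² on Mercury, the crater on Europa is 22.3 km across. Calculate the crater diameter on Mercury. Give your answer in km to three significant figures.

D ≈ 17.2 km

All impactor-dependent factors cancel in the ratio, leaving D_Mercury/D_Europa = (g_Mercury/g_Europa)^-0.25.
(3.7/1.31)^-0.25 = 2.824^-0.25 = 0.7714
D_Mercury = 0.7714 × 22.3 km = 17.2 km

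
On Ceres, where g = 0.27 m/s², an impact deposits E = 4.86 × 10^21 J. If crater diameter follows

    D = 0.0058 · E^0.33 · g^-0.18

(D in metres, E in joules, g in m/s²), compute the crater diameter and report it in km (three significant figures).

D ≈ 105 km

E^0.33 = (4.86 × 10^21)^0.33 = 1.434 × 10^7
g^-0.18 = 0.27^-0.18 = 1.266
D = 0.0058 × 1.434 × 10^7 × 1.266 = 1.053 × 10^5 m
   = 105.3 km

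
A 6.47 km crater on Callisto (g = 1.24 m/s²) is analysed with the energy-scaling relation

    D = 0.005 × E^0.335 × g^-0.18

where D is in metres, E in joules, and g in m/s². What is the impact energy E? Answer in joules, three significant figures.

Rearranging: E = [D / (0.005 · g^-0.18)]^(1/0.335).
D = 6470 m.
g^-0.18 = 1.24^-0.18 = 0.9620
D / (0.005 × 0.9620) = 6470 / (4.810 × 10^-3) = 1.345 × 10^6
E = (1.345 × 10^6)^2.9851 = 1.972 × 10^18 J

E ≈ 1.97 × 10^18 J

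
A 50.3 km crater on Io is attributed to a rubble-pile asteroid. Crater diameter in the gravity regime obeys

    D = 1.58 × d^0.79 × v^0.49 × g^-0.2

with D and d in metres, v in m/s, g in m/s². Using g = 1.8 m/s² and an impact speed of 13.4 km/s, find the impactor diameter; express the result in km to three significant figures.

Rearranging for d: d = [D / (1.58 · 13400^0.49 · 1.8^-0.2)]^(1/0.79).
D = 50300 m.
13400^0.49 = 105.3
1.8^-0.2 = 0.8891
Denominator = 1.58 × 105.3 × 0.8891 = 147.9
D / 147.9 = 50300 / 147.9 = 340.1
d = 340.1^(1/0.79) = 340.1^1.2658 = 1601 m

d ≈ 1.60 km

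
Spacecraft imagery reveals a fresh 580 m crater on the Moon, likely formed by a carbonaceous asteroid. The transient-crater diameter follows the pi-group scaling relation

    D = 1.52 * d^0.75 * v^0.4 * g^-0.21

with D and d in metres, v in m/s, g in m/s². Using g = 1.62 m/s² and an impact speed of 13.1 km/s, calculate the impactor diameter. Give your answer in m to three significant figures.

d ≈ 20.2 m

Rearranging for d: d = [D / (1.52 · 13100^0.4 · 1.62^-0.21)]^(1/0.75).
13100^0.4 = 44.35
1.62^-0.21 = 0.9037
Denominator = 1.52 × 44.35 × 0.9037 = 60.92
D / 60.92 = 580 / 60.92 = 9.521
d = 9.521^(1/0.75) = 9.521^1.3333 = 20.18 m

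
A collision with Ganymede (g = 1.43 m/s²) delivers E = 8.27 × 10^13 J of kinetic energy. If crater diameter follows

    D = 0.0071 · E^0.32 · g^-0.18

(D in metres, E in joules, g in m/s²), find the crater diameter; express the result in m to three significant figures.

D ≈ 189 m

E^0.32 = (8.27 × 10^13)^0.32 = 2.842 × 10^4
g^-0.18 = 1.43^-0.18 = 0.9376
D = 0.0071 × 2.842 × 10^4 × 0.9376 = 189.2 m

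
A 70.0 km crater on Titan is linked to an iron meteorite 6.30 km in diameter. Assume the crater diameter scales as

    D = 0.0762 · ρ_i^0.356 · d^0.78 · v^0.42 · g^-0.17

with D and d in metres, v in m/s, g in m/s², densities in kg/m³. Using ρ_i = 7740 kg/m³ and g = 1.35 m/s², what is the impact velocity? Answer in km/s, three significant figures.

Rearranging for v: v = [D / (0.0762 · 7740^0.356 · 6300^0.78 · 1.35^-0.17)]^(1/0.42).
D = 70000 m.
7740^0.356 = 24.23
6300^0.78 = 919.4
1.35^-0.17 = 0.9503
Denominator = 0.0762 × 24.23 × 919.4 × 0.9503 = 1613
D / 1613 = 70000 / 1613 = 43.40
v = 43.40^(1/0.42) = 43.40^2.381 = 7923 m/s

v ≈ 7.92 km/s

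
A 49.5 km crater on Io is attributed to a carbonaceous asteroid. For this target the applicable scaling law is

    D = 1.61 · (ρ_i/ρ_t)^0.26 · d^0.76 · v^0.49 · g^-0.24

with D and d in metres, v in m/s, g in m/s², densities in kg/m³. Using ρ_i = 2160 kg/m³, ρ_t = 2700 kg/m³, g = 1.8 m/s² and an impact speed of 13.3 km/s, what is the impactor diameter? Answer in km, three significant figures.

Rearranging for d: d = [D / (1.61 · (2160/2700)^0.26 · 13300^0.49 · 1.8^-0.24)]^(1/0.76).
D = 49500 m.
(2160/2700)^0.26 = 0.9436
13300^0.49 = 104.9
1.8^-0.24 = 0.8684
Denominator = 1.61 × 0.9436 × 104.9 × 0.8684 = 138.4
D / 138.4 = 49500 / 138.4 = 357.7
d = 357.7^(1/0.76) = 357.7^1.3158 = 2290 m

d ≈ 2.29 km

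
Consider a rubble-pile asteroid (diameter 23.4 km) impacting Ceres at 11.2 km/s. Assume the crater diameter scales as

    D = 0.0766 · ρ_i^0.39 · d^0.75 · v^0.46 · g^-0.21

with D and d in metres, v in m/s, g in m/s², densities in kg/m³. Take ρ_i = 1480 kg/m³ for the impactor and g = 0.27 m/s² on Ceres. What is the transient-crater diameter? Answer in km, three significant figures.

In SI units: d = 23400 m, v = 11200 m/s.
ρ_i^0.39 = 1480^0.39 = 17.23
d^0.75 = 23400^0.75 = 1892
v^0.46 = 11200^0.46 = 72.89
g^-0.21 = 0.27^-0.21 = 1.316
D = 0.0766 × 17.23 × 1892 × 72.89 × 1.316 = 2.395 × 10^5 m
   = 239.5 km

D ≈ 240 km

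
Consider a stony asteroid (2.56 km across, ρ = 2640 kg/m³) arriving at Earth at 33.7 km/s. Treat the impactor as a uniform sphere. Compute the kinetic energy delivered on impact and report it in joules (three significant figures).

E ≈ 1.32 × 10^22 J

d = 2560 m; v = 33700 m/s.
Mass m = (π/6) ρ d³ = (π/6) × 2640 × (2560)³ = 2.319 × 10^13 kg
E = ½ m v² = 0.5 × 2.319 × 10^13 × (33700)² = 1.317 × 10^22 J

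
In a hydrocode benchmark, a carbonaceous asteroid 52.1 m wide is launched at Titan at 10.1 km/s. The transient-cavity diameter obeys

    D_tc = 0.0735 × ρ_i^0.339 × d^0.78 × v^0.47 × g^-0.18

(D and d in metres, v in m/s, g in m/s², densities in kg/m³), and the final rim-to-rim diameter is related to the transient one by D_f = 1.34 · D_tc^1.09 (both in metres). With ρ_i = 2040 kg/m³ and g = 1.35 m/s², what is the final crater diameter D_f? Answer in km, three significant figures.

v = 10100 m/s.
ρ_i^0.339 = 2040^0.339 = 13.24
d^0.78 = 52.1^0.78 = 21.83
v^0.47 = 10100^0.47 = 76.21
g^-0.18 = 1.35^-0.18 = 0.9474
D_tc = 0.0735 × 13.24 × 21.83 × 76.21 × 0.9474 = 1534 m
D_f = 1.34 × (1534)^1.09 = 3978 m
     = 3.978 km

D_f ≈ 3.98 km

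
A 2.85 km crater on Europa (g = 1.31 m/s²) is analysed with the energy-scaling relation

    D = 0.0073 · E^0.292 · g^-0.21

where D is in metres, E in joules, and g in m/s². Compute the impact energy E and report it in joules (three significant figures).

Rearranging: E = [D / (0.0073 · g^-0.21)]^(1/0.292).
D = 2850 m.
g^-0.21 = 1.31^-0.21 = 0.9449
D / (0.0073 × 0.9449) = 2850 / (6.898 × 10^-3) = 4.132 × 10^5
E = (4.132 × 10^5)^3.4247 = 1.713 × 10^19 J

E ≈ 1.71 × 10^19 J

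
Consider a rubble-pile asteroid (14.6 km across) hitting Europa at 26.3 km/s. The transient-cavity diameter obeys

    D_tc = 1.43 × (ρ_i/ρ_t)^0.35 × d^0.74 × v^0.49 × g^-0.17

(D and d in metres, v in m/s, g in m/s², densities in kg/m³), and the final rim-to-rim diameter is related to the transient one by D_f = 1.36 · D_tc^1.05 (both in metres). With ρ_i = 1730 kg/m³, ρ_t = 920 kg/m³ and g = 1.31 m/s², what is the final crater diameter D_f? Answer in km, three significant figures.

In SI: d = 14600 m, v = 26300 m/s.
(ρ_i/ρ_t)^0.35 = (1730/920)^0.35 = 1.247
d^0.74 = 14600^0.74 = 1207
v^0.49 = 26300^0.49 = 146.5
g^-0.17 = 1.31^-0.17 = 0.9551
D_tc = 1.43 × 1.247 × 1207 × 146.5 × 0.9551 = 3.012 × 10^5 m
D_f = 1.36 × (3.012 × 10^5)^1.05 = 7.697 × 10^5 m
     = 769.7 km

D_f ≈ 770 km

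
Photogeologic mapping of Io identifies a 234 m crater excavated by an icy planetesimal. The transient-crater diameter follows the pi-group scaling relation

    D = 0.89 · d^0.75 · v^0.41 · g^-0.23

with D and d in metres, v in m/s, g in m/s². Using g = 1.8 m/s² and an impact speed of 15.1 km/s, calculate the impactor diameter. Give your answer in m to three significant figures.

d ≈ 10.5 m

Rearranging for d: d = [D / (0.89 · 15100^0.41 · 1.8^-0.23)]^(1/0.75).
15100^0.41 = 51.69
1.8^-0.23 = 0.8735
Denominator = 0.89 × 51.69 × 0.8735 = 40.18
D / 40.18 = 234 / 40.18 = 5.824
d = 5.824^(1/0.75) = 5.824^1.3333 = 10.48 m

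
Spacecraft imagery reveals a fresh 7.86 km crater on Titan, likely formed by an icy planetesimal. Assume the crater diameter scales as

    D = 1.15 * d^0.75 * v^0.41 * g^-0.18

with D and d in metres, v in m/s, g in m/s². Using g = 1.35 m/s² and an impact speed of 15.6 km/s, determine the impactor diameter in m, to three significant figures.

Rearranging for d: d = [D / (1.15 · 15600^0.41 · 1.35^-0.18)]^(1/0.75).
D = 7860 m.
15600^0.41 = 52.38
1.35^-0.18 = 0.9474
Denominator = 1.15 × 52.38 × 0.9474 = 57.07
D / 57.07 = 7860 / 57.07 = 137.7
d = 137.7^(1/0.75) = 137.7^1.3333 = 711.0 m

d ≈ 711 m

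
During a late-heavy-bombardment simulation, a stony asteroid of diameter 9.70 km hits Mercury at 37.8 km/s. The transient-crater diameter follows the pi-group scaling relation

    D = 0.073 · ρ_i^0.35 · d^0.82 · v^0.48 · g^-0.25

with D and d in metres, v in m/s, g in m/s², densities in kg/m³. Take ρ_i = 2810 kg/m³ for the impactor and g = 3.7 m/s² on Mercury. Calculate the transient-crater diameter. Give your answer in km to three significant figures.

D ≈ 248 km

In SI units: d = 9700 m, v = 37800 m/s.
ρ_i^0.35 = 2810^0.35 = 16.11
d^0.82 = 9700^0.82 = 1858
v^0.48 = 37800^0.48 = 157.5
g^-0.25 = 3.7^-0.25 = 0.7210
D = 0.073 × 16.11 × 1858 × 157.5 × 0.7210 = 2.481 × 10^5 m
   = 248.1 km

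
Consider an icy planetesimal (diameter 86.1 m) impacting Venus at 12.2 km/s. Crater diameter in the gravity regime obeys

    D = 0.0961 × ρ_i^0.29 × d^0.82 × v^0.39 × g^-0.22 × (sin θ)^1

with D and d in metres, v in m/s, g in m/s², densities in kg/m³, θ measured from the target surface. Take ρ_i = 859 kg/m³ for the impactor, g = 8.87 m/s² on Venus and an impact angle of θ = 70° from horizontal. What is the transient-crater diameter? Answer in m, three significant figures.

In SI units: v = 12200 m/s.
ρ_i^0.29 = 859^0.29 = 7.093
d^0.82 = 86.1^0.82 = 38.61
v^0.39 = 12200^0.39 = 39.24
g^-0.22 = 8.87^-0.22 = 0.6187
(sin 70°)^1 = 0.9397^1 = 0.9397
D = 0.0961 × 7.093 × 38.61 × 39.24 × 0.6187 × 0.9397 = 600.4 m

D ≈ 600 m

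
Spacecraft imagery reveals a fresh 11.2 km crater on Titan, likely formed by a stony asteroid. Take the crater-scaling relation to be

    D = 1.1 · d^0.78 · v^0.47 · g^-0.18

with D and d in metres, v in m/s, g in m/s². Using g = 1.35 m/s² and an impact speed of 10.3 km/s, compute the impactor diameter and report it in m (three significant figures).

d ≈ 563 m

Rearranging for d: d = [D / (1.1 · 10300^0.47 · 1.35^-0.18)]^(1/0.78).
D = 11200 m.
10300^0.47 = 76.92
1.35^-0.18 = 0.9474
Denominator = 1.1 × 76.92 × 0.9474 = 80.16
D / 80.16 = 11200 / 80.16 = 139.7
d = 139.7^(1/0.78) = 139.7^1.2821 = 562.8 m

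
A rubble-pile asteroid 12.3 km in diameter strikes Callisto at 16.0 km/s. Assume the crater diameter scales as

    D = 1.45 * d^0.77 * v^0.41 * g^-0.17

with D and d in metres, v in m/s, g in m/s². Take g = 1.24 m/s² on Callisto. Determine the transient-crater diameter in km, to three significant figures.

D ≈ 104 km

In SI units: d = 12300 m, v = 16000 m/s.
d^0.77 = 12300^0.77 = 1410
v^0.41 = 16000^0.41 = 52.93
g^-0.17 = 1.24^-0.17 = 0.9641
D = 1.45 × 1410 × 52.93 × 0.9641 = 1.043 × 10^5 m
   = 104.3 km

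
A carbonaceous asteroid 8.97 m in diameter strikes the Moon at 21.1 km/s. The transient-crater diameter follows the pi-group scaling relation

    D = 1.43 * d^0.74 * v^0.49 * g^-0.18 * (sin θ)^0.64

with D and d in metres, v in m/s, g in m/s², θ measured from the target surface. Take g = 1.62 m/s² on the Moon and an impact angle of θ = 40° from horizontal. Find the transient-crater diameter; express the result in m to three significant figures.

D ≈ 659 m

In SI units: v = 21100 m/s.
d^0.74 = 8.97^0.74 = 5.071
v^0.49 = 21100^0.49 = 131.5
g^-0.18 = 1.62^-0.18 = 0.9168
(sin 40°)^0.64 = 0.6428^0.64 = 0.7536
D = 1.43 × 5.071 × 131.5 × 0.9168 × 0.7536 = 658.8 m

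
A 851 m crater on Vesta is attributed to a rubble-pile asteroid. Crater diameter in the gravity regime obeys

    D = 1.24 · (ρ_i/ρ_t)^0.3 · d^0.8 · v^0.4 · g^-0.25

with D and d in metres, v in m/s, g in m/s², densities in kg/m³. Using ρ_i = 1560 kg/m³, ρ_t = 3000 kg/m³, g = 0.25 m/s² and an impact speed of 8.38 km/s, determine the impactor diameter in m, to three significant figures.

d ≈ 31.8 m

Rearranging for d: d = [D / (1.24 · (1560/3000)^0.3 · 8380^0.4 · 0.25^-0.25)]^(1/0.8).
(1560/3000)^0.3 = 0.8219
8380^0.4 = 37.09
0.25^-0.25 = 1.414
Denominator = 1.24 × 0.8219 × 37.09 × 1.414 = 53.45
D / 53.45 = 851 / 53.45 = 15.92
d = 15.92^(1/0.8) = 15.92^1.25 = 31.80 m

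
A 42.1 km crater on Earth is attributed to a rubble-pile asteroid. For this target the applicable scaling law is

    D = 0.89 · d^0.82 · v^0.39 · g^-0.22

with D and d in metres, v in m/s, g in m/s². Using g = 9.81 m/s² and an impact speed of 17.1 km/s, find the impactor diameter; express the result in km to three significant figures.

Rearranging for d: d = [D / (0.89 · 17100^0.39 · 9.81^-0.22)]^(1/0.82).
D = 42100 m.
17100^0.39 = 44.76
9.81^-0.22 = 0.6051
Denominator = 0.89 × 44.76 × 0.6051 = 24.11
D / 24.11 = 42100 / 24.11 = 1746
d = 1746^(1/0.82) = 1746^1.2195 = 8988 m

d ≈ 8.99 km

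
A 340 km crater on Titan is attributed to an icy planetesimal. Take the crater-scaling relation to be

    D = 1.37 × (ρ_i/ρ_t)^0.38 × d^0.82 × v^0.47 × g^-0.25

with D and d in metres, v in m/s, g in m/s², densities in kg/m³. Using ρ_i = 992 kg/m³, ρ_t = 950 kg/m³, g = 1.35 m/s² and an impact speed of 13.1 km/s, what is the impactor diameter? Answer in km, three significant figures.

d ≈ 17.8 km

Rearranging for d: d = [D / (1.37 · (992/950)^0.38 · 13100^0.47 · 1.35^-0.25)]^(1/0.82).
D = 340000 m.
(992/950)^0.38 = 1.017
13100^0.47 = 86.12
1.35^-0.25 = 0.9277
Denominator = 1.37 × 1.017 × 86.12 × 0.9277 = 111.3
D / 111.3 = 340000 / 111.3 = 3055
d = 3055^(1/0.82) = 3055^1.2195 = 17782 m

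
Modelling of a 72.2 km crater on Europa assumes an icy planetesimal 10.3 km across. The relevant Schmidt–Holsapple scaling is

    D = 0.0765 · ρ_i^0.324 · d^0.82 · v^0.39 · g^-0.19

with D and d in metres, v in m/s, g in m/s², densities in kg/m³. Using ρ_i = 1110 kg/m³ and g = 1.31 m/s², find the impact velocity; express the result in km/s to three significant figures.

v ≈ 25.7 km/s

Rearranging for v: v = [D / (0.0765 · 1110^0.324 · 10300^0.82 · 1.31^-0.19)]^(1/0.39).
D = 72200 m.
1110^0.324 = 9.698
10300^0.82 = 1952
1.31^-0.19 = 0.9500
Denominator = 0.0765 × 9.698 × 1952 × 0.9500 = 1376
D / 1376 = 72200 / 1376 = 52.47
v = 52.47^(1/0.39) = 52.47^2.5641 = 25705 m/s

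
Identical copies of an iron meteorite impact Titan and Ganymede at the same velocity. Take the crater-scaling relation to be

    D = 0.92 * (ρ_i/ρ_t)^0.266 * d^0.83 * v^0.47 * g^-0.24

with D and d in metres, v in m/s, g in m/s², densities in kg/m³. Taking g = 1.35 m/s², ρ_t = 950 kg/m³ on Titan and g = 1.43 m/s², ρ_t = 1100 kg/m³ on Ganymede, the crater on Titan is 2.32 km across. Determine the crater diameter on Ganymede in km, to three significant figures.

The impactor-only factors (d, v, ρ_i) cancel in the ratio, leaving D_Ganymede/D_Titan = (g_Ganymede/g_Titan)^-0.24 · (ρ_t,Titan/ρ_t,Ganymede)^0.266.
(1.43/1.35)^-0.24 = 1.059^-0.24 = 0.9863
(950/1100)^0.266 = 0.8636^0.266 = 0.9617
Ratio = 0.9863 × 0.9617 = 0.9485
D_Ganymede = 0.9485 × 2.32 km = 2.20 km

D ≈ 2.20 km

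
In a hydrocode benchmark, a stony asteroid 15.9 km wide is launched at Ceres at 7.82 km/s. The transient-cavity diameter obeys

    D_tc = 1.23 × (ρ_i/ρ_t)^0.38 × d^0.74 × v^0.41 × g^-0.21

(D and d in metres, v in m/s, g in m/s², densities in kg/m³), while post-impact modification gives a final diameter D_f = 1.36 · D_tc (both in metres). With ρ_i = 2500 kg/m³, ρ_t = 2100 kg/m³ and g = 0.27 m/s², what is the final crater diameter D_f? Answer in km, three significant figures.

In SI: d = 15900 m, v = 7820 m/s.
(ρ_i/ρ_t)^0.38 = (2500/2100)^0.38 = 1.068
d^0.74 = 15900^0.74 = 1285
v^0.41 = 7820^0.41 = 39.47
g^-0.21 = 0.27^-0.21 = 1.316
D_tc = 1.23 × 1.068 × 1285 × 39.47 × 1.316 = 87680 m
D_f = 1.36 × 87680 = 1.192 × 10^5 m
     = 119.2 km

D_f ≈ 119 km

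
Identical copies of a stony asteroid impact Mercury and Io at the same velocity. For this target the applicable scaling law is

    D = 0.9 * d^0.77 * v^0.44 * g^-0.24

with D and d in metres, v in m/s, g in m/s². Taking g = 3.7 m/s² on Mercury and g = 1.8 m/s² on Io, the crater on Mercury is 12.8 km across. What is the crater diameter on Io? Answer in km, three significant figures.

All impactor-dependent factors cancel in the ratio, leaving D_Io/D_Mercury = (g_Io/g_Mercury)^-0.24.
(1.8/3.7)^-0.24 = 0.4865^-0.24 = 1.189
D_Io = 1.189 × 12.8 km = 15.2 km

D ≈ 15.2 km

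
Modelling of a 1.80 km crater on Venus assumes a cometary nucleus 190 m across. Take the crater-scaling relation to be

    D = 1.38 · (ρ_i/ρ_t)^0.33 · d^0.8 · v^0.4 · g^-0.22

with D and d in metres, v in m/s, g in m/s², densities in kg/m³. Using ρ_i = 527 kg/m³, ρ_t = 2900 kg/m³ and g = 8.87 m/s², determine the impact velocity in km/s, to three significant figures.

v ≈ 23.1 km/s

Rearranging for v: v = [D / (1.38 · (527/2900)^0.33 · 190^0.8 · 8.87^-0.22)]^(1/0.4).
D = 1800 m.
(527/2900)^0.33 = 0.5696
190^0.8 = 66.53
8.87^-0.22 = 0.6187
Denominator = 1.38 × 0.5696 × 66.53 × 0.6187 = 32.36
D / 32.36 = 1800 / 32.36 = 55.62
v = 55.62^(1/0.4) = 55.62^2.5 = 23072 m/s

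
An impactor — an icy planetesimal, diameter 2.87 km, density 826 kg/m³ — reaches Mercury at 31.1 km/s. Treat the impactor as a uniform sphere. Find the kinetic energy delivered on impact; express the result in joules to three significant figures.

d = 2870 m; v = 31100 m/s.
Mass m = (π/6) ρ d³ = (π/6) × 826 × (2870)³ = 1.022 × 10^13 kg
E = ½ m v² = 0.5 × 1.022 × 10^13 × (31100)² = 4.942 × 10^21 J

E ≈ 4.94 × 10^21 J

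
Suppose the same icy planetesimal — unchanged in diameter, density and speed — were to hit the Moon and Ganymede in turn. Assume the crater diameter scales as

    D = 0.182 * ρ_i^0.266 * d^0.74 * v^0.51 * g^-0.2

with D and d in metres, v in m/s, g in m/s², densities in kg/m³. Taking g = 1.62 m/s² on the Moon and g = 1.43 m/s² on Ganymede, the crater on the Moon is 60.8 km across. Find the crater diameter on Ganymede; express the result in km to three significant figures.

All impactor-dependent factors cancel in the ratio, leaving D_Ganymede/D_Moon = (g_Ganymede/g_Moon)^-0.2.
(1.43/1.62)^-0.2 = 0.8827^-0.2 = 1.025
D_Ganymede = 1.025 × 60.8 km = 62.3 km

D ≈ 62.3 km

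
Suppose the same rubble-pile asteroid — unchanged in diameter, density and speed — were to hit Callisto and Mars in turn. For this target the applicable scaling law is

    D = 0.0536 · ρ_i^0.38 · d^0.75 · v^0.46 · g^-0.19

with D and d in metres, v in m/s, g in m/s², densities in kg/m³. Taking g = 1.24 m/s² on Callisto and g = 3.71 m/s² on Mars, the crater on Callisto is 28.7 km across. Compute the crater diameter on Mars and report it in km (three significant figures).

D ≈ 23.3 km

All impactor-dependent factors cancel in the ratio, leaving D_Mars/D_Callisto = (g_Mars/g_Callisto)^-0.19.
(3.71/1.24)^-0.19 = 2.992^-0.19 = 0.8120
D_Mars = 0.8120 × 28.7 km = 23.3 km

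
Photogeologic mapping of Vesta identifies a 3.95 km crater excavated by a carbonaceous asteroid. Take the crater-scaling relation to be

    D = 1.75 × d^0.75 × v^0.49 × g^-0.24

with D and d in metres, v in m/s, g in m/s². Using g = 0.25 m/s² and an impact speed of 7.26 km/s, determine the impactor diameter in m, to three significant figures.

Rearranging for d: d = [D / (1.75 · 7260^0.49 · 0.25^-0.24)]^(1/0.75).
D = 3950 m.
7260^0.49 = 77.96
0.25^-0.24 = 1.395
Denominator = 1.75 × 77.96 × 1.395 = 190.3
D / 190.3 = 3950 / 190.3 = 20.76
d = 20.76^(1/0.75) = 20.76^1.3333 = 57.05 m

d ≈ 57.1 m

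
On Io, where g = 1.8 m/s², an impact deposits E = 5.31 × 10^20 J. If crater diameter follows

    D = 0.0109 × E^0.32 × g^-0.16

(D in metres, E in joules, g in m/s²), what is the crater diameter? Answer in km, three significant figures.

E^0.32 = (5.31 × 10^20)^0.32 = 4.286 × 10^6
g^-0.16 = 1.8^-0.16 = 0.9102
D = 0.0109 × 4.286 × 10^6 × 0.9102 = 42522 m
   = 42.52 km

D ≈ 42.5 km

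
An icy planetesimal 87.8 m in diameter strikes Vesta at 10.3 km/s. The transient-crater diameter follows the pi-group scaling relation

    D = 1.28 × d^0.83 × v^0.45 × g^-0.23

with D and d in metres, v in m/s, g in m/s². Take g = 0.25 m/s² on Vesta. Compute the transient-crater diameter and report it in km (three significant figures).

In SI units: v = 10300 m/s.
d^0.83 = 87.8^0.83 = 41.03
v^0.45 = 10300^0.45 = 63.94
g^-0.23 = 0.25^-0.23 = 1.376
D = 1.28 × 41.03 × 63.94 × 1.376 = 4621 m
   = 4.621 km

D ≈ 4.62 km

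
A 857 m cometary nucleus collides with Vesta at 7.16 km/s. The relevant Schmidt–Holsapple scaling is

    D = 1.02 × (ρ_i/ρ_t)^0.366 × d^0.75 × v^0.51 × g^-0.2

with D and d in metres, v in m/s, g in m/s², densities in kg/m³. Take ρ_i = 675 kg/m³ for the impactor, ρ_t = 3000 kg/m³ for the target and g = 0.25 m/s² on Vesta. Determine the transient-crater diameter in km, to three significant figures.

D ≈ 11.4 km

In SI units: v = 7160 m/s.
(ρ_i/ρ_t)^0.366 = (675/3000)^0.366 = 0.5793
d^0.75 = 857^0.75 = 158.4
v^0.51 = 7160^0.51 = 92.47
g^-0.2 = 0.25^-0.2 = 1.320
D = 1.02 × 0.5793 × 158.4 × 92.47 × 1.320 = 11424 m
   = 11.42 km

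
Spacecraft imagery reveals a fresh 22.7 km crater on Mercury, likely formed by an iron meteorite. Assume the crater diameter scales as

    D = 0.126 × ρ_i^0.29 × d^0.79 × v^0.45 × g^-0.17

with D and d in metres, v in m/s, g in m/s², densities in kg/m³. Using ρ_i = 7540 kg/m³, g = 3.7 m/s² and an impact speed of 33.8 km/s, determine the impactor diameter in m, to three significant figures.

Rearranging for d: d = [D / (0.126 · 7540^0.29 · 33800^0.45 · 3.7^-0.17)]^(1/0.79).
D = 22700 m.
7540^0.29 = 13.32
33800^0.45 = 109.1
3.7^-0.17 = 0.8006
Denominator = 0.126 × 13.32 × 109.1 × 0.8006 = 146.6
D / 146.6 = 22700 / 146.6 = 154.8
d = 154.8^(1/0.79) = 154.8^1.2658 = 591.3 m

d ≈ 591 m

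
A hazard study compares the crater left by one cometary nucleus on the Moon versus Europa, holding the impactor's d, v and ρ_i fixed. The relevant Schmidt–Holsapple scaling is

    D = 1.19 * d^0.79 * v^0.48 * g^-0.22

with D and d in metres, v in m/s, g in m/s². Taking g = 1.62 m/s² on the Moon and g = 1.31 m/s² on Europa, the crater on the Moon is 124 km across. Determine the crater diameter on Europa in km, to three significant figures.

All impactor-dependent factors cancel in the ratio, leaving D_Europa/D_Moon = (g_Europa/g_Moon)^-0.22.
(1.31/1.62)^-0.22 = 0.8086^-0.22 = 1.048
D_Europa = 1.048 × 124 km = 130 km

D ≈ 130 km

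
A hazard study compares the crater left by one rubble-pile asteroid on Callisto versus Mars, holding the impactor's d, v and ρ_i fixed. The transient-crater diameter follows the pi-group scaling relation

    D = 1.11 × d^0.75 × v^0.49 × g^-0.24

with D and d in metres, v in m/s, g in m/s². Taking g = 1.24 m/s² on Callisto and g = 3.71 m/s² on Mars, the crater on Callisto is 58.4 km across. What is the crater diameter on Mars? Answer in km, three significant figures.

D ≈ 44.9 km

All impactor-dependent factors cancel in the ratio, leaving D_Mars/D_Callisto = (g_Mars/g_Callisto)^-0.24.
(3.71/1.24)^-0.24 = 2.992^-0.24 = 0.7687
D_Mars = 0.7687 × 58.4 km = 44.9 km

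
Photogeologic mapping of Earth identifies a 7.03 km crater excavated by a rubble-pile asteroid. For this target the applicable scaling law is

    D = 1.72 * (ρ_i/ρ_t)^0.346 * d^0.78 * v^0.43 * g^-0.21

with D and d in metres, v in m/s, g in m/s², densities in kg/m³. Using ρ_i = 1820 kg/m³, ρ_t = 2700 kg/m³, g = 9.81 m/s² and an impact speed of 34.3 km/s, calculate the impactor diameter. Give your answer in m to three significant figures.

Rearranging for d: d = [D / (1.72 · (1820/2700)^0.346 · 34300^0.43 · 9.81^-0.21)]^(1/0.78).
D = 7030 m.
(1820/2700)^0.346 = 0.8724
34300^0.43 = 89.16
9.81^-0.21 = 0.6191
Denominator = 1.72 × 0.8724 × 89.16 × 0.6191 = 82.83
D / 82.83 = 7030 / 82.83 = 84.87
d = 84.87^(1/0.78) = 84.87^1.2821 = 297.1 m

d ≈ 297 m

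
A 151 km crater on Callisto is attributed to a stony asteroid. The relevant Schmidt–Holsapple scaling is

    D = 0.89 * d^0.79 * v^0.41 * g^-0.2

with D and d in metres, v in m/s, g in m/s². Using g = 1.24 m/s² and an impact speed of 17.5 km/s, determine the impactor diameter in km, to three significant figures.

Rearranging for d: d = [D / (0.89 · 17500^0.41 · 1.24^-0.2)]^(1/0.79).
D = 151000 m.
17500^0.41 = 54.91
1.24^-0.2 = 0.9579
Denominator = 0.89 × 54.91 × 0.9579 = 46.81
D / 46.81 = 151000 / 46.81 = 3226
d = 3226^(1/0.79) = 3226^1.2658 = 27623 m

d ≈ 27.6 km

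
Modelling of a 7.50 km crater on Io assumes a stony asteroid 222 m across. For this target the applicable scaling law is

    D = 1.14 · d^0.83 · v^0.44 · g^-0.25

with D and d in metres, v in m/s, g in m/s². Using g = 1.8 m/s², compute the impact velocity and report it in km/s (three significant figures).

Rearranging for v: v = [D / (1.14 · 222^0.83 · 1.8^-0.25)]^(1/0.44).
D = 7500 m.
222^0.83 = 88.61
1.8^-0.25 = 0.8633
Denominator = 1.14 × 88.61 × 0.8633 = 87.21
D / 87.21 = 7500 / 87.21 = 86.00
v = 86.00^(1/0.44) = 86.00^2.2727 = 24919 m/s

v ≈ 24.9 km/s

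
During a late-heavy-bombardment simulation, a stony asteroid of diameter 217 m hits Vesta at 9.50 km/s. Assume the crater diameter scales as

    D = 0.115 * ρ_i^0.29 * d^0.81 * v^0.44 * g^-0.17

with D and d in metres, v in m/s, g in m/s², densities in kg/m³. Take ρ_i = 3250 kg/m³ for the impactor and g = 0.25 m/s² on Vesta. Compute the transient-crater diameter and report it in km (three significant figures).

In SI units: v = 9500 m/s.
ρ_i^0.29 = 3250^0.29 = 10.43
d^0.81 = 217^0.81 = 78.08
v^0.44 = 9500^0.44 = 56.26
g^-0.17 = 0.25^-0.17 = 1.266
D = 0.115 × 10.43 × 78.08 × 56.26 × 1.266 = 6670 m
   = 6.670 km

D ≈ 6.67 km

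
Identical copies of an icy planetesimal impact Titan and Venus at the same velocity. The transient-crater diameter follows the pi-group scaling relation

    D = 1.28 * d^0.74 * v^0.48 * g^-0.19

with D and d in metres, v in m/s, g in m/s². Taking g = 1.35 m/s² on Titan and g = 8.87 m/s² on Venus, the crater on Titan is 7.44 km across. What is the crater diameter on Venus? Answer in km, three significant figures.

D ≈ 5.20 km

All impactor-dependent factors cancel in the ratio, leaving D_Venus/D_Titan = (g_Venus/g_Titan)^-0.19.
(8.87/1.35)^-0.19 = 6.570^-0.19 = 0.6993
D_Venus = 0.6993 × 7.44 km = 5.20 km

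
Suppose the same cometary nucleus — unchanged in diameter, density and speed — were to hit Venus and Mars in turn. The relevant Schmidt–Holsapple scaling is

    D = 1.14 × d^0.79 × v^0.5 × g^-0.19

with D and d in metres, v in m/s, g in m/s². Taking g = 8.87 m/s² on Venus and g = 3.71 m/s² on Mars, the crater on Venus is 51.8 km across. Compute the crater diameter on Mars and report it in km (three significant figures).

D ≈ 61.1 km

All impactor-dependent factors cancel in the ratio, leaving D_Mars/D_Venus = (g_Mars/g_Venus)^-0.19.
(3.71/8.87)^-0.19 = 0.4183^-0.19 = 1.180
D_Mars = 1.180 × 51.8 km = 61.1 km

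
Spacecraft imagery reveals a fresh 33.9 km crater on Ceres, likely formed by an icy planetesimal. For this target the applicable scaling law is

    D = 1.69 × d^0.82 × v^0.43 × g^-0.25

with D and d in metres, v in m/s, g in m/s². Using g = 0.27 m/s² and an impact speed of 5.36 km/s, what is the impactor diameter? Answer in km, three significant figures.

Rearranging for d: d = [D / (1.69 · 5360^0.43 · 0.27^-0.25)]^(1/0.82).
D = 33900 m.
5360^0.43 = 40.14
0.27^-0.25 = 1.387
Denominator = 1.69 × 40.14 × 1.387 = 94.09
D / 94.09 = 33900 / 94.09 = 360.3
d = 360.3^(1/0.82) = 360.3^1.2195 = 1312 m

d ≈ 1.31 km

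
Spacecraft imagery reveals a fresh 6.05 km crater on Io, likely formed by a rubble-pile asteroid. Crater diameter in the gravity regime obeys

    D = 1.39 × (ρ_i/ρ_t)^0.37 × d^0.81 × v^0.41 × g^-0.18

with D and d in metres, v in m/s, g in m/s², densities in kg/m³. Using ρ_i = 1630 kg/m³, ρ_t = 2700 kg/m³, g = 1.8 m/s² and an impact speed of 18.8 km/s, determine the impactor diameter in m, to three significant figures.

Rearranging for d: d = [D / (1.39 · (1630/2700)^0.37 · 18800^0.41 · 1.8^-0.18)]^(1/0.81).
D = 6050 m.
(1630/2700)^0.37 = 0.8297
18800^0.41 = 56.55
1.8^-0.18 = 0.8996
Denominator = 1.39 × 0.8297 × 56.55 × 0.8996 = 58.67
D / 58.67 = 6050 / 58.67 = 103.1
d = 103.1^(1/0.81) = 103.1^1.2346 = 305.9 m

d ≈ 306 m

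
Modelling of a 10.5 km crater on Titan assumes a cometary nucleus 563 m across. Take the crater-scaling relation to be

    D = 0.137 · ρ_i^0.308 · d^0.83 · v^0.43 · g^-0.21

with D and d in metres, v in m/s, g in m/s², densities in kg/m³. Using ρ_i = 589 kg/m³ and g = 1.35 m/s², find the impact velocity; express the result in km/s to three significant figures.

Rearranging for v: v = [D / (0.137 · 589^0.308 · 563^0.83 · 1.35^-0.21)]^(1/0.43).
D = 10500 m.
589^0.308 = 7.132
563^0.83 = 191.8
1.35^-0.21 = 0.9389
Denominator = 0.137 × 7.132 × 191.8 × 0.9389 = 176.0
D / 176.0 = 10500 / 176.0 = 59.66
v = 59.66^(1/0.43) = 59.66^2.3256 = 13475 m/s

v ≈ 13.5 km/s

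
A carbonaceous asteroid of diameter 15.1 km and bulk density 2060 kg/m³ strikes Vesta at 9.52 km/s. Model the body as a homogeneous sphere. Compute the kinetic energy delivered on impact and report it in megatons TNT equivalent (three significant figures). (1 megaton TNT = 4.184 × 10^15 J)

d = 15100 m; v = 9520 m/s.
Mass m = (π/6) ρ d³ = (π/6) × 2060 × (15100)³ = 3.714 × 10^15 kg
E = ½ m v² = 0.5 × 3.714 × 10^15 × (9520)² = 1.683 × 10^23 J
   = 1.683 × 10^23 / 4.184×10^15 = 4.022 × 10^7 Mt

E ≈ 4.02 × 10^7 Mt TNT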